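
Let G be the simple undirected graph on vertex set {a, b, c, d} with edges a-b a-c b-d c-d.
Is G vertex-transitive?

Yes

G is 2-regular and bipartite on 2^2 = 4 vertices with girth 4; it is the hypercube graph Q_2. The symmetry group of the 2-cube is the hyperoctahedral group B_2 = Z_2 ≀ S_2, of order 2^2·2! = 8. This group acts transitively on the 4 vertices.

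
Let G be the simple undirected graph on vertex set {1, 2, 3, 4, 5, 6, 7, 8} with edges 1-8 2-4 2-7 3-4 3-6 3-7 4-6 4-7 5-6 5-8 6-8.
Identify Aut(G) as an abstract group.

The degree sequence is [1, 2, 3, 4, 2, 4, 3, 3]. Checking the degree-preserving permutations of the vertex set shows that none except the identity preserves every edge, so Aut(G) is trivial.

1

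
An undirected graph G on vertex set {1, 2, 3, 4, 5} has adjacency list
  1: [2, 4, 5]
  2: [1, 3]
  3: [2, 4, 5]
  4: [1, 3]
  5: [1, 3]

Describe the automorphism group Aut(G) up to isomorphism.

S_3 × S_2

The vertices split by degree into {1, 3} (degree 3) and {2, 4, 5} (degree 2); every edge runs between the two parts, so G is the complete bipartite graph K_{2,3}. The parts have unequal sizes, so no automorphism swaps them; each part is permuted independently, giving S_3 × S_2 of order 3!·2! = 12.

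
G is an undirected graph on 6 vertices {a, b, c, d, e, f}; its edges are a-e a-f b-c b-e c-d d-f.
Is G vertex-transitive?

G is 2-regular and connected on 6 vertices, i.e. the cycle C_6. C_6 has 6 rotations and 6 reflections, so Aut(C_6) ≅ D_6 of order 12. This group acts transitively on the 6 vertices.

Yes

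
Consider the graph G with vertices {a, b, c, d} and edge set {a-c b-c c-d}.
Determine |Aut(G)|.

Vertex c has degree 3 and every other vertex has degree 1, so G is the star K_{1,3} with centre c. Any automorphism fixes the centre and permutes the 3 leaves freely, so Aut(G) ≅ S_3 of order 3! = 6.

6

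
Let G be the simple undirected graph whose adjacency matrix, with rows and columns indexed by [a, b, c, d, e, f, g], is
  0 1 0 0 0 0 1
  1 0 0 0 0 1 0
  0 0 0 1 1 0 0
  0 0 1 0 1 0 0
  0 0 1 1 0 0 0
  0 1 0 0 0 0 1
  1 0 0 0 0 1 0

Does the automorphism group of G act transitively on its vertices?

G has two connected components, {a, b, f, g} and {c, d, e}; each is 2-regular, so G = C_4 ⊔ C_3. The orbit of a under Aut(G) is {a, b, f, g}, which does not contain c, so G is not vertex-transitive.

No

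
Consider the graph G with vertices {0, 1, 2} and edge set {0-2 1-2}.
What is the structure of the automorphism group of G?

The degree sequence is [1, 1, 2]; the two degree-1 vertices 0 and 1 are the ends of a path, so G = P_3. The only nontrivial automorphism of a path is the end-to-end reflection, so Aut(G) ≅ Z_2.

the cyclic group of order 2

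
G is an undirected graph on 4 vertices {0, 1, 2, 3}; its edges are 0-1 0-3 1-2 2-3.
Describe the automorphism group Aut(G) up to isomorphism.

the dihedral group of order 8

G is 2-regular and bipartite on 2^2 = 4 vertices with girth 4; it is the hypercube graph Q_2. Aut(Q_2) consists of the signed permutations of the 2 coordinate axes: 2! permutations times 2^2 sign flips, so |Aut| = 2^2·2! = 8.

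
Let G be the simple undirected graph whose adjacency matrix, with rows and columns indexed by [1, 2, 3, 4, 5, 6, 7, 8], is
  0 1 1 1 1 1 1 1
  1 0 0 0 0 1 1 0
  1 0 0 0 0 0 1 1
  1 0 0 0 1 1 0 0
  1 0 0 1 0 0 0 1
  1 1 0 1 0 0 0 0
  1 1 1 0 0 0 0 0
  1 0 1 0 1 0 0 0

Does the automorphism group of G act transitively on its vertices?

No

Vertex 1 is the only vertex of degree 7, so every automorphism fixes it; G is not vertex-transitive.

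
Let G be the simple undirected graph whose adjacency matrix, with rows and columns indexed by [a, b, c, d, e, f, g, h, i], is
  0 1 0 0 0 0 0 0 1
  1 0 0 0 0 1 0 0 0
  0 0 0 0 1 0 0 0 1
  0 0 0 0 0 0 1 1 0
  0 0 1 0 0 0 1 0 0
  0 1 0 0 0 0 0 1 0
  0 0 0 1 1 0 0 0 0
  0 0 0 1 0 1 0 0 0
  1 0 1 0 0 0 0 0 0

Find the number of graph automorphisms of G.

18

G is 2-regular and connected on 9 vertices, i.e. the cycle C_9. C_9 has 9 rotations and 9 reflections, so Aut(C_9) ≅ D_9 of order 18.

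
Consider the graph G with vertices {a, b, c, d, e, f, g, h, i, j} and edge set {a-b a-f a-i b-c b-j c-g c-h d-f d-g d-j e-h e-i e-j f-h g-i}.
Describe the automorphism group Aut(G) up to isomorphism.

G is 3-regular on 10 vertices with no triangles and no 4-cycles (girth 5): this is the Petersen graph. Viewing the Petersen graph as the Kneser graph K(5,2) — vertices are 2-subsets of {1,…,5}, edges join disjoint pairs — its automorphisms are exactly the permutations of the 5-element set, so Aut ≅ S_5 of order 120.

S_5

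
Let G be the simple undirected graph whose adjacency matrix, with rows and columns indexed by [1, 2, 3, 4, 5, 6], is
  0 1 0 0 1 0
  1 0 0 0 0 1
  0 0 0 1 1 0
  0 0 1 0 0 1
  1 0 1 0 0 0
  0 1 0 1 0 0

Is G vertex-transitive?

G is 2-regular and connected on 6 vertices, i.e. the cycle C_6. C_6 has 6 rotations and 6 reflections, so Aut(C_6) ≅ D_6 of order 12. This group acts transitively on the 6 vertices.

Yes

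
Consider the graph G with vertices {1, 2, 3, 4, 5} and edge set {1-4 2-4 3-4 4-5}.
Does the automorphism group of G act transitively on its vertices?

No

Vertex 4 is the only vertex of degree 4, so every automorphism fixes it; G is not vertex-transitive.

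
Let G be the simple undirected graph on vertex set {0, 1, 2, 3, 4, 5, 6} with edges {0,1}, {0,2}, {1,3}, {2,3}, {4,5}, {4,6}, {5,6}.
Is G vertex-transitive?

No

G has two connected components, {0, 1, 2, 3} and {4, 5, 6}; each is 2-regular, so G = C_4 ⊔ C_3. The orbit of 0 under Aut(G) is {0, 1, 2, 3}, which does not contain 4, so G is not vertex-transitive.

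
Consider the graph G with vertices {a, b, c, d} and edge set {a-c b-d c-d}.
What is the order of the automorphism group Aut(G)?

2

The degree sequence is [1, 1, 2, 2]; the two degree-1 vertices a and b are the ends of a path, so G = P_4. The only nontrivial automorphism of a path is the end-to-end reflection, so Aut(G) ≅ Z_2.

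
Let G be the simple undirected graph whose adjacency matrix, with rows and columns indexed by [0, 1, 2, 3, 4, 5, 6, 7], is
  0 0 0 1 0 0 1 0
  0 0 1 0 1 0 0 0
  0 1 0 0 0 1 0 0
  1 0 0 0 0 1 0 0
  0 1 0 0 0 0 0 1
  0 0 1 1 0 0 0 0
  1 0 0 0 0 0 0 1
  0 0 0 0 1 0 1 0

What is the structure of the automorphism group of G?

Every vertex has degree 2 and the graph is connected, so G is the 8-cycle C_8. The automorphisms of the 8-cycle are exactly the symmetries of a regular 8-gon: the dihedral group D_8, |D_8| = 16.

D_8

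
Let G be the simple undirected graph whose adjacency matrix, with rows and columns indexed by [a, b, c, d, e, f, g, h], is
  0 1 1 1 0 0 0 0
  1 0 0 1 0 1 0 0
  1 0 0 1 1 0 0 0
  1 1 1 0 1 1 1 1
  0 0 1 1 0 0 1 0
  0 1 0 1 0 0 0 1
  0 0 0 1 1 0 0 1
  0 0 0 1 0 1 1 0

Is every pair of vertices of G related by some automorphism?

Vertex d is the only vertex of degree 7, so every automorphism fixes it; G is not vertex-transitive.

No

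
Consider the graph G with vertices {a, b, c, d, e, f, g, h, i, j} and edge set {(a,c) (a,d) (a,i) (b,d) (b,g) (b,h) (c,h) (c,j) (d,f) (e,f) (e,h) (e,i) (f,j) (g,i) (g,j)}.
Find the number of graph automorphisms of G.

G is 3-regular on 10 vertices with no triangles and no 4-cycles (girth 5): this is the Petersen graph. Viewing the Petersen graph as the Kneser graph K(5,2) — vertices are 2-subsets of {1,…,5}, edges join disjoint pairs — its automorphisms are exactly the permutations of the 5-element set, so Aut ≅ S_5 of order 120.

120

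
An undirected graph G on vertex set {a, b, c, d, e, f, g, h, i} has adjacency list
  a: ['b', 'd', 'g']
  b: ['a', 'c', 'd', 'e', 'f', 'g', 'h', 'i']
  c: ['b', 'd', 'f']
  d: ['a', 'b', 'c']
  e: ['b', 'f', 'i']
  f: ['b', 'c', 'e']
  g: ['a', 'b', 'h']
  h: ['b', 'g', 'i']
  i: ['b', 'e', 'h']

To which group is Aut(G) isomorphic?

D_8

Vertex b is the unique vertex of degree 8; the remaining 8 vertices each have degree 3 and induce a cycle, so G is the wheel on 9 vertices with hub b. Every automorphism fixes the hub and acts on the rim 8-cycle, so Aut(G) ≅ Aut(C_8) = D_8 of order 16.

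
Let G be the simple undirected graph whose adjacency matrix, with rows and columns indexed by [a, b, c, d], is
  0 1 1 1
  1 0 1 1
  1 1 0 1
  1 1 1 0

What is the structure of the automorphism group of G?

S_4

Every vertex has degree 3, so G is the complete graph K_4. Any permutation of the 4 vertices preserves K_4, so Aut(K_4) = S_4 of order 4! = 24.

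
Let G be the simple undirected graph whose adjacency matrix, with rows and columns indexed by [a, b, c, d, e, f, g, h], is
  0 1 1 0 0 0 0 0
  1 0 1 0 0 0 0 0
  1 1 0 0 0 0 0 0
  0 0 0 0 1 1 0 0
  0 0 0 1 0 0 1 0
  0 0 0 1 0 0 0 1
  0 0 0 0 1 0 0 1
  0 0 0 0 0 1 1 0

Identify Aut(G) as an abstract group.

D_3 × D_5

G has two connected components, {d, e, f, g, h} and {a, b, c}; each is 2-regular, so G = C_5 ⊔ C_3. No automorphism exchanges components of different sizes, hence Aut(G) is the direct product D_3 × D_5, order 60.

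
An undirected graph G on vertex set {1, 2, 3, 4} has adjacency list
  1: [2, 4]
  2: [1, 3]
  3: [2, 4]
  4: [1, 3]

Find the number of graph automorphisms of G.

G is 2-regular and bipartite on 2^2 = 4 vertices with girth 4; it is the hypercube graph Q_2. The symmetry group of the 2-cube is the hyperoctahedral group B_2 = Z_2 ≀ S_2, of order 2^2·2! = 8.

8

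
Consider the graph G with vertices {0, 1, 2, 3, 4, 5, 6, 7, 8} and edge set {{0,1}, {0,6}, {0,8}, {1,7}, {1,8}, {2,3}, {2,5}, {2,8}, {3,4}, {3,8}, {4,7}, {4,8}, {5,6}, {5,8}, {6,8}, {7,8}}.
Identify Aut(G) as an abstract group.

the dihedral group of order 16

Vertex 8 is the unique vertex of degree 8; the remaining 8 vertices each have degree 3 and induce a cycle, so G is the wheel on 9 vertices with hub 8. Every automorphism fixes the hub and acts on the rim 8-cycle, so Aut(G) ≅ Aut(C_8) = D_8 of order 16.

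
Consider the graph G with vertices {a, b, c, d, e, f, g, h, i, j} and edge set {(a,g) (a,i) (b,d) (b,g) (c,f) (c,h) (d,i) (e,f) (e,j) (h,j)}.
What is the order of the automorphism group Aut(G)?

200

G has two connected components, {a, b, d, g, i} and {c, e, f, h, j}; each is 2-regular, so G = C_5 ⊔ C_5. With two isomorphic components, Aut(G) = Aut(C_5) ≀ S_2 = (D_5 × D_5) ⋊ Z_2: permute each cycle by D_5, then optionally swap the two cycles. Order 2·(2·5)² = 200.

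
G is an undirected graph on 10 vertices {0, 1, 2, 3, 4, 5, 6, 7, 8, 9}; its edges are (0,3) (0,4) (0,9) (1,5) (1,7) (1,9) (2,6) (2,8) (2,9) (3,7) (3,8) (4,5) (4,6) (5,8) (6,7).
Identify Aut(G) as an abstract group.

the symmetric group S_5

G is 3-regular on 10 vertices with no triangles and no 4-cycles (girth 5): this is the Petersen graph. It is a classical fact that the Petersen graph has automorphism group S_5 (order 120), arising from its description as the Kneser graph K(5,2).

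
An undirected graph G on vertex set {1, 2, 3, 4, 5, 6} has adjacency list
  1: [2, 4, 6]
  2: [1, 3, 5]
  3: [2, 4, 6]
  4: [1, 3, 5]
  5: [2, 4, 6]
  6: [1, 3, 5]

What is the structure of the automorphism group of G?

(S_3 × S_3) ⋊ Z_2

G is 3-regular and bipartite with parts {2, 4, 6} and {1, 3, 5} (each part is independent and every cross-pair is an edge), so G = K_{3,3}. Each part can be permuted independently (S_3 × S_3) and the two equal-size parts can also be swapped, giving (S_3 × S_3) ⋊ Z_2 of order 2·(3!)² = 72.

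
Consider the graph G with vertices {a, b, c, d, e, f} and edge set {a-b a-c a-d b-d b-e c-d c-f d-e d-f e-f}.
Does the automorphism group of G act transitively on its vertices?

Vertex d is the only vertex of degree 5, so every automorphism fixes it; G is not vertex-transitive.

No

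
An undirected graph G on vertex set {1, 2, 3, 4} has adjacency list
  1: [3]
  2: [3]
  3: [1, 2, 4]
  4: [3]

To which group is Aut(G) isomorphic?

S_3

Vertex 3 has degree 3 and every other vertex has degree 1, so G is the star K_{1,3} with centre 3. Any automorphism fixes the centre and permutes the 3 leaves freely, so Aut(G) ≅ S_3 of order 3! = 6.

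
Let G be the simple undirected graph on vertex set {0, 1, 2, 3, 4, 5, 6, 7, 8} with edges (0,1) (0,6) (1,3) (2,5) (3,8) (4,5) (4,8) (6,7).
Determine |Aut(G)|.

2

The degree sequence is [2, 2, 1, 2, 2, 2, 2, 1, 2]; the two degree-1 vertices 2 and 7 are the ends of a path, so G = P_9. The only nontrivial automorphism of a path is the end-to-end reflection, so Aut(G) ≅ Z_2.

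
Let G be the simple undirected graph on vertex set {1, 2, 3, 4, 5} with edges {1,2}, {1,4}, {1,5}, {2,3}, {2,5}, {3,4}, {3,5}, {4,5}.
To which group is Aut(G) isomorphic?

Vertex 5 is the unique vertex of degree 4; the remaining 4 vertices each have degree 3 and induce a cycle, so G is the wheel on 5 vertices with hub 5. Every automorphism fixes the hub and acts on the rim 4-cycle, so Aut(G) ≅ Aut(C_4) = D_4 of order 8.

D_4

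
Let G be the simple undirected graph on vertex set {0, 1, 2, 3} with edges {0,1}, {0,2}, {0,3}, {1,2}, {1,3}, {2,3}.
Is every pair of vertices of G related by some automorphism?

Yes

Every vertex has degree 3, so G is the complete graph K_4. Any permutation of the 4 vertices preserves K_4, so Aut(K_4) = S_4 of order 4! = 24. This group acts transitively on the 4 vertices.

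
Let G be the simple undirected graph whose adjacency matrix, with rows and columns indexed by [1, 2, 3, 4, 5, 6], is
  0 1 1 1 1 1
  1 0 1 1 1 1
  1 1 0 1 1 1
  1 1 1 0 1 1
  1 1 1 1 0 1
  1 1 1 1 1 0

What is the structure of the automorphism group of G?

All 6 vertices are pairwise adjacent: G = K_6. Every bijection on the vertex set is an automorphism of K_6; hence Aut(K_6) ≅ S_6, order 720.

the symmetric group on 6 letters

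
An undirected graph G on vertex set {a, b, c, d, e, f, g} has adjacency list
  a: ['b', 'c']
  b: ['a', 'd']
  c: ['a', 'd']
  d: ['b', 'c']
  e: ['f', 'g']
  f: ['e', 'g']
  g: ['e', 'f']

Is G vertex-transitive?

No

G has two connected components, {a, b, c, d} and {e, f, g}; each is 2-regular, so G = C_4 ⊔ C_3. The orbit of a under Aut(G) is {a, b, c, d}, which does not contain e, so G is not vertex-transitive.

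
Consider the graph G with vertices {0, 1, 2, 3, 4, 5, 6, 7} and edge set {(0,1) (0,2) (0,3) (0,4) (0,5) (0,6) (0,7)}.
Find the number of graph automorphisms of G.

5040

Vertex 0 has degree 7 and every other vertex has degree 1, so G is the star K_{1,7} with centre 0. The 7 leaves are pairwise interchangeable while the centre is fixed, giving Aut(G) = S_7.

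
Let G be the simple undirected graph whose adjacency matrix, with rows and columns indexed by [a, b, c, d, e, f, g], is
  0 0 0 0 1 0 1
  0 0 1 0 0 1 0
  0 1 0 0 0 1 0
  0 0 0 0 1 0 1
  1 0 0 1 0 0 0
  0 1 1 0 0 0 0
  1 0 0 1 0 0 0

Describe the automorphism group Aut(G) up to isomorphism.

G has two connected components, {a, d, e, g} and {b, c, f}; each is 2-regular, so G = C_4 ⊔ C_3. No automorphism exchanges components of different sizes, hence Aut(G) is the direct product D_3 × D_4, order 48.

D_3 × D_4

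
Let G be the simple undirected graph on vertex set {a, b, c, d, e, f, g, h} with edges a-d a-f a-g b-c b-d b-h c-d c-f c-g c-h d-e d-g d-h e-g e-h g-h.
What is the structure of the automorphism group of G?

{e}

The degree sequence is [3, 3, 5, 6, 3, 2, 5, 5]. Checking the degree-preserving permutations of the vertex set shows that none except the identity preserves every edge, so Aut(G) is trivial.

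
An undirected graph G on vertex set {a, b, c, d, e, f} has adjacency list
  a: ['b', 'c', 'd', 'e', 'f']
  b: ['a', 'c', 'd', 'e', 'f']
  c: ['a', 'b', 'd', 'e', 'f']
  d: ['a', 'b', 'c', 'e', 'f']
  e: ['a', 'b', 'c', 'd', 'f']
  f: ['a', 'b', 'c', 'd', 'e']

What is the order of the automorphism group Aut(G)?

720

Every vertex has degree 5, so G is the complete graph K_6. Every bijection on the vertex set is an automorphism of K_6; hence Aut(K_6) ≅ S_6, order 720.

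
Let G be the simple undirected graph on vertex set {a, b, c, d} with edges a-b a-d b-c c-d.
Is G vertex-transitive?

Yes

Every vertex has degree 2 and the graph is connected, so G is the 4-cycle C_4. The automorphisms of the 4-cycle are exactly the symmetries of a regular 4-gon: the dihedral group D_4, |D_4| = 8. Under this action every vertex can be carried to every other, so G is vertex-transitive.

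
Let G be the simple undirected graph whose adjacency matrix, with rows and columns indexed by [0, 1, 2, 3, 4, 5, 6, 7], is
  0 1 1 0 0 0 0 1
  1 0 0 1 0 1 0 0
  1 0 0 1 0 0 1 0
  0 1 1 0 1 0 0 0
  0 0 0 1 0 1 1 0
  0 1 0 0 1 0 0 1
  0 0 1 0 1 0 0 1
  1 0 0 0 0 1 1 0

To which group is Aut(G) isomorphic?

the hyperoctahedral group B_3

G is 3-regular and bipartite on 2^3 = 8 vertices with girth 4; it is the hypercube graph Q_3. The symmetry group of the 3-cube is the hyperoctahedral group B_3 = Z_2 ≀ S_3, of order 2^3·3! = 48.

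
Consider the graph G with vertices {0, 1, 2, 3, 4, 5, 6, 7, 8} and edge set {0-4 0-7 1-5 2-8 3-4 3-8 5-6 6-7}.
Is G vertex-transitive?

No

Automorphisms preserve degree, but G has vertices of degree 1 and vertices of degree 2; no automorphism maps one to the other, so G is not vertex-transitive.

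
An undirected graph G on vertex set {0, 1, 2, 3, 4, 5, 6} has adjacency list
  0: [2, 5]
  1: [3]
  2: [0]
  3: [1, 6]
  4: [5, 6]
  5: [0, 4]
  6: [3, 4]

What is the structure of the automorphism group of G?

The degree sequence is [2, 1, 1, 2, 2, 2, 2]; the two degree-1 vertices 1 and 2 are the ends of a path, so G = P_7. The only nontrivial automorphism of a path is the end-to-end reflection, so Aut(G) ≅ Z_2.

C_2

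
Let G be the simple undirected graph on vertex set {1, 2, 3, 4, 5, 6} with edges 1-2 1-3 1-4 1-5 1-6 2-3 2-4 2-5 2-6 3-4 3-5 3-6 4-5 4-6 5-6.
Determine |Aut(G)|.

Every vertex has degree 5, so G is the complete graph K_6. Any permutation of the 6 vertices preserves K_6, so Aut(K_6) = S_6 of order 6! = 720.

720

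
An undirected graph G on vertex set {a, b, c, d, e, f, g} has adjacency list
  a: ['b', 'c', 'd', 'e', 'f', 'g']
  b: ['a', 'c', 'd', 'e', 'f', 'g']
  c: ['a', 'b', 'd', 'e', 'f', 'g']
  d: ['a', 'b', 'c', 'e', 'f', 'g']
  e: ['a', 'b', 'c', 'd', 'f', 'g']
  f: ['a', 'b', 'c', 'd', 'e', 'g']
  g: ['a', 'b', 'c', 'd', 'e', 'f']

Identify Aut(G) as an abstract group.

S_7

Every vertex has degree 6, so G is the complete graph K_7. Every bijection on the vertex set is an automorphism of K_7; hence Aut(K_7) ≅ S_7, order 5040.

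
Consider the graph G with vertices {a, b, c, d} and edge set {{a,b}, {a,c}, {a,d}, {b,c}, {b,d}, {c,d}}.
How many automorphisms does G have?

All 4 vertices are pairwise adjacent: G = K_4. Every bijection on the vertex set is an automorphism of K_4; hence Aut(K_4) ≅ S_4, order 24.

24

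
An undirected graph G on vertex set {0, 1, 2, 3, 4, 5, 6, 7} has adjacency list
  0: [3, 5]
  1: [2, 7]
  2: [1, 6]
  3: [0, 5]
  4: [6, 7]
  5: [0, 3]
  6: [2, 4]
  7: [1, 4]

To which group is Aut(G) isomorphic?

D_5 × D_3

G has two connected components, {1, 2, 4, 6, 7} and {0, 3, 5}; each is 2-regular, so G = C_5 ⊔ C_3. No automorphism exchanges components of different sizes, hence Aut(G) is the direct product D_5 × D_3, order 60.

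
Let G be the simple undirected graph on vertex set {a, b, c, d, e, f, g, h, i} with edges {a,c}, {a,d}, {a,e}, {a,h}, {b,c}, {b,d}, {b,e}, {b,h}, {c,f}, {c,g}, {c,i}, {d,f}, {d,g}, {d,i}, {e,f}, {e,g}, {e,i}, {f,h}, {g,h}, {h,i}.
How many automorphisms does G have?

2880

The vertices split by degree into {c, d, e, h} (degree 5) and {a, b, f, g, i} (degree 4); every edge runs between the two parts, so G is the complete bipartite graph K_{4,5}. Automorphisms preserve the bipartition setwise (since the parts differ in size) and act as S_4 × S_5 within it; |Aut| = 2880.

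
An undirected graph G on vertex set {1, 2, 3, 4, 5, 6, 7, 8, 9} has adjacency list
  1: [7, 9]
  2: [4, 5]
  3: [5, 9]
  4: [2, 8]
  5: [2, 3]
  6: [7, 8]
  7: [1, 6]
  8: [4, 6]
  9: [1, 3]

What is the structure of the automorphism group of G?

G is 2-regular and connected on 9 vertices, i.e. the cycle C_9. C_9 has 9 rotations and 9 reflections, so Aut(C_9) ≅ D_9 of order 18.

D_9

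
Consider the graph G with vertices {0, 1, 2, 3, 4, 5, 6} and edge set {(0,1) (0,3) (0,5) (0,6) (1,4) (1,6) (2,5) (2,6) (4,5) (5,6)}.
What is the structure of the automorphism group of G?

{e}

Degrees alone do not determine every vertex (e.g. 0 and 5 both have degree 4), but their neighbour-degree multisets differ: N(0) has degrees [1, 3, 4, 4] while N(5) has degrees [2, 2, 4, 4]. Repeating this refinement separates all vertices, so the only automorphism is the identity.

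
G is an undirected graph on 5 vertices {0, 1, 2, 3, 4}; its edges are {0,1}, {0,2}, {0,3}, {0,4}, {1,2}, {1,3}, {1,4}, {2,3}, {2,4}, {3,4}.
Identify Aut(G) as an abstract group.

All 5 vertices are pairwise adjacent: G = K_5. Every bijection on the vertex set is an automorphism of K_5; hence Aut(K_5) ≅ S_5, order 120.

the symmetric group on 5 letters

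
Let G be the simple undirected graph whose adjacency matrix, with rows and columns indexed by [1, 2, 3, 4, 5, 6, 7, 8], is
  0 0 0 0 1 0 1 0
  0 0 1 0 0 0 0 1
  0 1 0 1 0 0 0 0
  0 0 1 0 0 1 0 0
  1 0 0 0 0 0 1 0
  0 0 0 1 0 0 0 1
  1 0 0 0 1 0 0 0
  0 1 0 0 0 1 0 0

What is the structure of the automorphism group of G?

G has two connected components, {2, 3, 4, 6, 8} and {1, 5, 7}; each is 2-regular, so G = C_5 ⊔ C_3. The components are non-isomorphic (different sizes), so Aut(G) = Aut(C_5) × Aut(C_3) = D_5 × D_3 of order 10·6 = 60.

D_5 × D_3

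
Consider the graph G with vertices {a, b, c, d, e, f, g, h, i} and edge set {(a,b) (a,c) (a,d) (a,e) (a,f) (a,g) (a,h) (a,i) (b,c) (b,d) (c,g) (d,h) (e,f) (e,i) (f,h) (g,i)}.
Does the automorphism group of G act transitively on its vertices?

No

Vertex a is the only vertex of degree 8, so every automorphism fixes it; G is not vertex-transitive.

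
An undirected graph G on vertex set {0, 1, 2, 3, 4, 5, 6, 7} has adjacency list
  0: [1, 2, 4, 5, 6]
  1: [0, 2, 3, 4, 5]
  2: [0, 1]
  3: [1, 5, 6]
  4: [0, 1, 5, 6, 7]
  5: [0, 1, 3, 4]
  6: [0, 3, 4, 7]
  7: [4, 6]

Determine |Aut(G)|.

The degree sequence is [5, 5, 2, 3, 5, 4, 4, 2]. Checking the degree-preserving permutations of the vertex set shows that none except the identity preserves every edge, so Aut(G) is trivial.

1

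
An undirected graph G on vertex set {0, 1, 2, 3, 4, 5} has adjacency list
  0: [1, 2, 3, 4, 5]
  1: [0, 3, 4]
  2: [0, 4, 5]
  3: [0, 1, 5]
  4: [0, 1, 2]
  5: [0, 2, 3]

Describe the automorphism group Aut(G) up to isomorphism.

the dihedral group of order 10

Vertex 0 is the unique vertex of degree 5; the remaining 5 vertices each have degree 3 and induce a cycle, so G is the wheel on 6 vertices with hub 0. With the hub fixed, the remaining symmetry is that of the rim cycle C_5, giving the dihedral group D_5.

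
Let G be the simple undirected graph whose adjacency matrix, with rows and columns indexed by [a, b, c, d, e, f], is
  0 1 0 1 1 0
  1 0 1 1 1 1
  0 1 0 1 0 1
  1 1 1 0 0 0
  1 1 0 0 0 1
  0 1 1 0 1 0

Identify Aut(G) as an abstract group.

the dihedral group of order 10

Vertex b is the unique vertex of degree 5; the remaining 5 vertices each have degree 3 and induce a cycle, so G is the wheel on 6 vertices with hub b. With the hub fixed, the remaining symmetry is that of the rim cycle C_5, giving the dihedral group D_5.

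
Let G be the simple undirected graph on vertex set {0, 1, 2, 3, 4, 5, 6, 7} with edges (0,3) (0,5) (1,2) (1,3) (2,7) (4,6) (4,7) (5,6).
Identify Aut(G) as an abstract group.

D_8

G is 2-regular and connected on 8 vertices, i.e. the cycle C_8. The automorphisms of the 8-cycle are exactly the symmetries of a regular 8-gon: the dihedral group D_8, |D_8| = 16.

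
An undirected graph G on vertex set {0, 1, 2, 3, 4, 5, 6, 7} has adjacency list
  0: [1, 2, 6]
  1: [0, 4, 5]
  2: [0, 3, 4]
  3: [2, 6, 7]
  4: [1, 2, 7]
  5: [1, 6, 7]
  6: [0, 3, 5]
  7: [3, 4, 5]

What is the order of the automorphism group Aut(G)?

48

G is 3-regular and bipartite on 2^3 = 8 vertices with girth 4; it is the hypercube graph Q_3. The symmetry group of the 3-cube is the hyperoctahedral group B_3 = Z_2 ≀ S_3, of order 2^3·3! = 48.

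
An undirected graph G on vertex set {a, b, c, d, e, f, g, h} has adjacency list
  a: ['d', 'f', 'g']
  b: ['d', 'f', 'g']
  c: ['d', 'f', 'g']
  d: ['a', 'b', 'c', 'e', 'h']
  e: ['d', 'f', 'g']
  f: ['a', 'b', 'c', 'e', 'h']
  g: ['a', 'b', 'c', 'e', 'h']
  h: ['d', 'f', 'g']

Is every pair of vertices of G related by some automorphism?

Automorphisms preserve degree, but G has vertices of degree 3 and vertices of degree 5; no automorphism maps one to the other, so G is not vertex-transitive.

No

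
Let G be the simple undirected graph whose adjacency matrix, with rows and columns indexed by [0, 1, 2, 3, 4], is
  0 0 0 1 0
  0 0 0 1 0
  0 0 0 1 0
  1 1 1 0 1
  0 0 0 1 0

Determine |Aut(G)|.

Vertex 3 has degree 4 and every other vertex has degree 1, so G is the star K_{1,4} with centre 3. The 4 leaves are pairwise interchangeable while the centre is fixed, giving Aut(G) = S_4.

24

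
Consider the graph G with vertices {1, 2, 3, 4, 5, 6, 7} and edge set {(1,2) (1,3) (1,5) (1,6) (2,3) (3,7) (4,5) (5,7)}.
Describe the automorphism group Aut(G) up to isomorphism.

1

Degrees alone do not determine every vertex (e.g. 2 and 7 both have degree 2), but their neighbour-degree multisets differ: N(2) has degrees [3, 4] while N(7) has degrees [3, 3]. Repeating this refinement separates all vertices, so the only automorphism is the identity.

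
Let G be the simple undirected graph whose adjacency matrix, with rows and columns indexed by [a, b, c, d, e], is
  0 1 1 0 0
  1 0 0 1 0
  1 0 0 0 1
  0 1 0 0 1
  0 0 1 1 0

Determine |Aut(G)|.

Every vertex has degree 2 and the graph is connected, so G is the 5-cycle C_5. C_5 has 5 rotations and 5 reflections, so Aut(C_5) ≅ D_5 of order 10.

10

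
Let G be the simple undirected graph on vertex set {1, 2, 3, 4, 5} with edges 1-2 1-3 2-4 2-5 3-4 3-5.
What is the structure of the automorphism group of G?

The vertices split by degree into {2, 3} (degree 3) and {1, 4, 5} (degree 2); every edge runs between the two parts, so G is the complete bipartite graph K_{2,3}. Automorphisms preserve the bipartition setwise (since the parts differ in size) and act as S_2 × S_3 within it; |Aut| = 12.

S_2 × S_3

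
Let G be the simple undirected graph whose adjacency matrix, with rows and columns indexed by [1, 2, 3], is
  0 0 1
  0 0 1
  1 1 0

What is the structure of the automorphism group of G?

the cyclic group of order 2

The degree sequence is [1, 1, 2]; the two degree-1 vertices 1 and 2 are the ends of a path, so G = P_3. A path has exactly one nontrivial symmetry — reversal — giving Aut(G) of order 2.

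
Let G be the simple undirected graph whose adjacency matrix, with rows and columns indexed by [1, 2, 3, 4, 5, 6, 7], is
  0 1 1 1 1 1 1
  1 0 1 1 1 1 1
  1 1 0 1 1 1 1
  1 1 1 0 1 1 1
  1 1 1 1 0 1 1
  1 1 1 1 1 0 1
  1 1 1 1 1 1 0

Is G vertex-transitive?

Yes

All 7 vertices are pairwise adjacent: G = K_7. Every bijection on the vertex set is an automorphism of K_7; hence Aut(K_7) ≅ S_7, order 5040. Under this action every vertex can be carried to every other, so G is vertex-transitive.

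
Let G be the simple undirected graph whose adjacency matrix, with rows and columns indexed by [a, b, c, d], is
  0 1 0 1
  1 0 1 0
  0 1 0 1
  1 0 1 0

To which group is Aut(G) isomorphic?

D_4

G is 2-regular and bipartite on 2^2 = 4 vertices with girth 4; it is the hypercube graph Q_2. Aut(Q_2) consists of the signed permutations of the 2 coordinate axes: 2! permutations times 2^2 sign flips, so |Aut| = 2^2·2! = 8.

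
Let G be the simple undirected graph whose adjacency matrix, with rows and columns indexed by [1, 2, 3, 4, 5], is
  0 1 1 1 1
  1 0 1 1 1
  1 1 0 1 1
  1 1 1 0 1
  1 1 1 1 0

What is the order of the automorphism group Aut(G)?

120

Every vertex has degree 4, so G is the complete graph K_5. Every bijection on the vertex set is an automorphism of K_5; hence Aut(K_5) ≅ S_5, order 120.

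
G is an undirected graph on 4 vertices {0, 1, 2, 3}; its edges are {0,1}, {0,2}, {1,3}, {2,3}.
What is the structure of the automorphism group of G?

D_4

G is 2-regular and bipartite on 2^2 = 4 vertices with girth 4; it is the hypercube graph Q_2. The symmetry group of the 2-cube is the hyperoctahedral group B_2 = Z_2 ≀ S_2, of order 2^2·2! = 8.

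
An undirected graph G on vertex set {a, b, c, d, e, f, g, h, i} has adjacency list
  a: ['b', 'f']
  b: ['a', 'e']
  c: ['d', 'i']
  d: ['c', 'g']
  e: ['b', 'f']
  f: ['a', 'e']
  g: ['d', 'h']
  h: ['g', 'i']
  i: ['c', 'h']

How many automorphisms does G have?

G has two connected components, {c, d, g, h, i} and {a, b, e, f}; each is 2-regular, so G = C_5 ⊔ C_4. No automorphism exchanges components of different sizes, hence Aut(G) is the direct product D_4 × D_5, order 80.

80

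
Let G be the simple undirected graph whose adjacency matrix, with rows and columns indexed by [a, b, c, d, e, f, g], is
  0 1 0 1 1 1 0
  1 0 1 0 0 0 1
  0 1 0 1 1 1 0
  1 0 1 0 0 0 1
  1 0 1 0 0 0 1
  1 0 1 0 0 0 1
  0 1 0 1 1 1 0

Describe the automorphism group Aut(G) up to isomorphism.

S_4 × S_3

The vertices split by degree into {a, c, g} (degree 4) and {b, d, e, f} (degree 3); every edge runs between the two parts, so G is the complete bipartite graph K_{3,4}. Automorphisms preserve the bipartition setwise (since the parts differ in size) and act as S_4 × S_3 within it; |Aut| = 144.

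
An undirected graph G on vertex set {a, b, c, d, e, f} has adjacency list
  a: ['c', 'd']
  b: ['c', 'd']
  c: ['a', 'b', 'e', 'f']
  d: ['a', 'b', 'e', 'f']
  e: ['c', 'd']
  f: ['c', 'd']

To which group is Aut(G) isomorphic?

The vertices split by degree into {c, d} (degree 4) and {a, b, e, f} (degree 2); every edge runs between the two parts, so G is the complete bipartite graph K_{2,4}. The parts have unequal sizes, so no automorphism swaps them; each part is permuted independently, giving S_2 × S_4 of order 2!·4! = 48.

S_2 × S_4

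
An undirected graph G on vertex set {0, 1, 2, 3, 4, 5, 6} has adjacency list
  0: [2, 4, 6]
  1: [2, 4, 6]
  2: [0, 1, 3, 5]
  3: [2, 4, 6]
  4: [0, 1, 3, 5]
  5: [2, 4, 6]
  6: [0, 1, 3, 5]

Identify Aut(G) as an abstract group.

S_4 × S_3

The vertices split by degree into {2, 4, 6} (degree 4) and {0, 1, 3, 5} (degree 3); every edge runs between the two parts, so G is the complete bipartite graph K_{3,4}. The parts have unequal sizes, so no automorphism swaps them; each part is permuted independently, giving S_4 × S_3 of order 4!·3! = 144.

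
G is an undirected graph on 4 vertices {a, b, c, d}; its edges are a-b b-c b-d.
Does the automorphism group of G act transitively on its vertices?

Vertex b is the only vertex of degree 3, so every automorphism fixes it; G is not vertex-transitive.

No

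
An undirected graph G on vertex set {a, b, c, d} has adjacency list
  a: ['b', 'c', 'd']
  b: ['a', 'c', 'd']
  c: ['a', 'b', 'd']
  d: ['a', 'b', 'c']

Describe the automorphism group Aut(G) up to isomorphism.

All 4 vertices are pairwise adjacent: G = K_4. Every bijection on the vertex set is an automorphism of K_4; hence Aut(K_4) ≅ S_4, order 24.

the symmetric group on 4 letters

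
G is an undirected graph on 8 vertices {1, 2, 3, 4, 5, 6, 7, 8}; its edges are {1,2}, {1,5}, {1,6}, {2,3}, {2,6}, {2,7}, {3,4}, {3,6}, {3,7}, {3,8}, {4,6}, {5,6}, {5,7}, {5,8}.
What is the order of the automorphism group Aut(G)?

1

The degree sequence is [3, 4, 5, 2, 4, 5, 3, 2]. Checking the degree-preserving permutations of the vertex set shows that none except the identity preserves every edge, so Aut(G) is trivial.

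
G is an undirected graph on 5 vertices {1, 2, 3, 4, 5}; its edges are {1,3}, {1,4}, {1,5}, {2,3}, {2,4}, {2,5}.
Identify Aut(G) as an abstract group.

S_3 × S_2

The vertices split by degree into {1, 2} (degree 3) and {3, 4, 5} (degree 2); every edge runs between the two parts, so G is the complete bipartite graph K_{2,3}. The parts have unequal sizes, so no automorphism swaps them; each part is permuted independently, giving S_3 × S_2 of order 3!·2! = 12.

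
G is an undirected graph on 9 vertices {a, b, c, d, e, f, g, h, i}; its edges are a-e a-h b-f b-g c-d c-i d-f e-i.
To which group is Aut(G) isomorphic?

The degree sequence is [2, 2, 2, 2, 2, 2, 1, 1, 2]; the two degree-1 vertices g and h are the ends of a path, so G = P_9. The only nontrivial automorphism of a path is the end-to-end reflection, so Aut(G) ≅ Z_2.

Z_2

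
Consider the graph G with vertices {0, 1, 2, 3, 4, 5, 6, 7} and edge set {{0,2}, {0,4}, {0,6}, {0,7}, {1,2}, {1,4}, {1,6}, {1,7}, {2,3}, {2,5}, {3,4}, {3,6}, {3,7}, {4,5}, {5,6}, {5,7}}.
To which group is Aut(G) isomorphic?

(S_4 × S_4) ⋊ Z_2

G is 4-regular and bipartite with parts {2, 4, 6, 7} and {0, 1, 3, 5} (each part is independent and every cross-pair is an edge), so G = K_{4,4}. Aut(K_{4,4}) is the wreath product S_4 ≀ Z_2: permute within each part, then optionally swap the parts; |Aut| = 2·(4!)² = 1152.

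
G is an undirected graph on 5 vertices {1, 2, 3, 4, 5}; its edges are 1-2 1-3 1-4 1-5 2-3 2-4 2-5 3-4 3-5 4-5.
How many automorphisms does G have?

Every vertex has degree 4, so G is the complete graph K_5. Any permutation of the 5 vertices preserves K_5, so Aut(K_5) = S_5 of order 5! = 120.

120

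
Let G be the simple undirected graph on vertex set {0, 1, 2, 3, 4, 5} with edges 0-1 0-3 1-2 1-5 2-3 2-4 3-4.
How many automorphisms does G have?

The degree sequence is [2, 3, 3, 3, 2, 1]. Checking the degree-preserving permutations of the vertex set shows that none except the identity preserves every edge, so Aut(G) is trivial.

1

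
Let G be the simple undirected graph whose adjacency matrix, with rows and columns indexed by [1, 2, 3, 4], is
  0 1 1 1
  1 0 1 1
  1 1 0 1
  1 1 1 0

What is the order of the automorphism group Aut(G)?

24

All 4 vertices are pairwise adjacent: G = K_4. Any permutation of the 4 vertices preserves K_4, so Aut(K_4) = S_4 of order 4! = 24.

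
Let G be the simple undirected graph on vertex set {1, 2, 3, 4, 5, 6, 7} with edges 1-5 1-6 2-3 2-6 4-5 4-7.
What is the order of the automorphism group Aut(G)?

2

The degree sequence is [2, 2, 1, 2, 2, 2, 1]; the two degree-1 vertices 3 and 7 are the ends of a path, so G = P_7. A path has exactly one nontrivial symmetry — reversal — giving Aut(G) of order 2.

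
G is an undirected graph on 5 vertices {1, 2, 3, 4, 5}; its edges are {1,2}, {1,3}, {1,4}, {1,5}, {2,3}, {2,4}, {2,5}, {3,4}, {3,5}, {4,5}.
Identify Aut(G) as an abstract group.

Every vertex has degree 4, so G is the complete graph K_5. Every bijection on the vertex set is an automorphism of K_5; hence Aut(K_5) ≅ S_5, order 120.

the symmetric group on 5 letters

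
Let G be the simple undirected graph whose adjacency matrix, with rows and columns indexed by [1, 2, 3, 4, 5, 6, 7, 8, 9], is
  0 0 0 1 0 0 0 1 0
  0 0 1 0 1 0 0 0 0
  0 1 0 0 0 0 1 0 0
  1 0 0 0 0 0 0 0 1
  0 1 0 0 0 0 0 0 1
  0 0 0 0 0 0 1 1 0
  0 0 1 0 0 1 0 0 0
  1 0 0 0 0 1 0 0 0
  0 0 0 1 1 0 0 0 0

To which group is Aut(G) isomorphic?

the dihedral group of order 18

G is 2-regular and connected on 9 vertices, i.e. the cycle C_9. The automorphisms of the 9-cycle are exactly the symmetries of a regular 9-gon: the dihedral group D_9, |D_9| = 18.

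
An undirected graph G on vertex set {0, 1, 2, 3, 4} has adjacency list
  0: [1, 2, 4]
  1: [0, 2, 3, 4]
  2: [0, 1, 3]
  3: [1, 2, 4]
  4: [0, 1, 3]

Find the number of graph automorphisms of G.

8

Vertex 1 is the unique vertex of degree 4; the remaining 4 vertices each have degree 3 and induce a cycle, so G is the wheel on 5 vertices with hub 1. With the hub fixed, the remaining symmetry is that of the rim cycle C_4, giving the dihedral group D_4.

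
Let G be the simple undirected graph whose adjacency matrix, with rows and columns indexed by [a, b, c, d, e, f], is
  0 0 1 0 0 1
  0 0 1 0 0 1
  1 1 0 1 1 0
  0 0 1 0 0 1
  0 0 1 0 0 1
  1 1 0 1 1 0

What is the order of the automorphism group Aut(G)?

The vertices split by degree into {c, f} (degree 4) and {a, b, d, e} (degree 2); every edge runs between the two parts, so G is the complete bipartite graph K_{2,4}. Automorphisms preserve the bipartition setwise (since the parts differ in size) and act as S_4 × S_2 within it; |Aut| = 48.

48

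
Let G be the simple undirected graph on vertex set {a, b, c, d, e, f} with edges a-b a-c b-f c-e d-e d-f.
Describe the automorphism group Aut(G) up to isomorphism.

the dihedral group of order 12

Every vertex has degree 2 and the graph is connected, so G is the 6-cycle C_6. The automorphisms of the 6-cycle are exactly the symmetries of a regular 6-gon: the dihedral group D_6, |D_6| = 12.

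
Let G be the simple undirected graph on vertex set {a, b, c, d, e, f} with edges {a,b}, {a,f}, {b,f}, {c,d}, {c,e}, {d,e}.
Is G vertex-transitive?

G has two connected components, {a, b, f} and {c, d, e}; each is 2-regular, so G = C_3 ⊔ C_3. Aut of a disjoint union of two copies of C_3 is the wreath product D_3 ≀ Z_2, of order 2·6² = 72. This group acts transitively on the 6 vertices.

Yes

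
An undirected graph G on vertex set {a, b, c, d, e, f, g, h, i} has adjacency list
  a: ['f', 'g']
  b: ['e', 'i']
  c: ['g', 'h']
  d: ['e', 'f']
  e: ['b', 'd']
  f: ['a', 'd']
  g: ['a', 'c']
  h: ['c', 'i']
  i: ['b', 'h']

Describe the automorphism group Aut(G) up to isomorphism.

Every vertex has degree 2 and the graph is connected, so G is the 9-cycle C_9. C_9 has 9 rotations and 9 reflections, so Aut(C_9) ≅ D_9 of order 18.

the dihedral group of order 18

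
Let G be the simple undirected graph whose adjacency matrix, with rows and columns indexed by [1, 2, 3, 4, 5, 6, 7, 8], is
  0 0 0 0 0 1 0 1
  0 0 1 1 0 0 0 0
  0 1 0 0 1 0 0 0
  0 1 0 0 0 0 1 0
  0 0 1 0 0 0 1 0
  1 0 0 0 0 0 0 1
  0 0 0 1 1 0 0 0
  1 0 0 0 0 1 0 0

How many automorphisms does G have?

G has two connected components, {2, 3, 4, 5, 7} and {1, 6, 8}; each is 2-regular, so G = C_5 ⊔ C_3. The components are non-isomorphic (different sizes), so Aut(G) = Aut(C_5) × Aut(C_3) = D_5 × D_3 of order 10·6 = 60.

60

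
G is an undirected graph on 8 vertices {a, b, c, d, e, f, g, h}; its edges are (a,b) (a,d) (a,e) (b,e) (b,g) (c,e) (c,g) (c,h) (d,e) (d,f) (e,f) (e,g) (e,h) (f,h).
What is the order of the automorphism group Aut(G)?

Vertex e is the unique vertex of degree 7; the remaining 7 vertices each have degree 3 and induce a cycle, so G is the wheel on 8 vertices with hub e. With the hub fixed, the remaining symmetry is that of the rim cycle C_7, giving the dihedral group D_7.

14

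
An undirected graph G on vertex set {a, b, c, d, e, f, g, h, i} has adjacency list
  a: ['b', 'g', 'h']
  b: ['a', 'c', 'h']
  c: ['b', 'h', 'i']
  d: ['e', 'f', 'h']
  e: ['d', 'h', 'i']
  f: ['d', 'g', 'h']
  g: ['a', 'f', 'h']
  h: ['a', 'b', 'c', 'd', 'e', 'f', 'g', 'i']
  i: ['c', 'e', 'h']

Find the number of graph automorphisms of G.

Vertex h is the unique vertex of degree 8; the remaining 8 vertices each have degree 3 and induce a cycle, so G is the wheel on 9 vertices with hub h. Every automorphism fixes the hub and acts on the rim 8-cycle, so Aut(G) ≅ Aut(C_8) = D_8 of order 16.

16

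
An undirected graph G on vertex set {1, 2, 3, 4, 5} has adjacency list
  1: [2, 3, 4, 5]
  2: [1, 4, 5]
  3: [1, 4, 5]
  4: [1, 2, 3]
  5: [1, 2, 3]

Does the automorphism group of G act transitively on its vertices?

No

Vertex 1 is the only vertex of degree 4, so every automorphism fixes it; G is not vertex-transitive.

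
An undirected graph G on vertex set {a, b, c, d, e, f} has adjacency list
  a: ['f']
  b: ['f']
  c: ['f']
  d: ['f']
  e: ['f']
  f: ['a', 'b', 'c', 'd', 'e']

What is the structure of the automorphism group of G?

Vertex f has degree 5 and every other vertex has degree 1, so G is the star K_{1,5} with centre f. The 5 leaves are pairwise interchangeable while the centre is fixed, giving Aut(G) = S_5.

the symmetric group on 5 letters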